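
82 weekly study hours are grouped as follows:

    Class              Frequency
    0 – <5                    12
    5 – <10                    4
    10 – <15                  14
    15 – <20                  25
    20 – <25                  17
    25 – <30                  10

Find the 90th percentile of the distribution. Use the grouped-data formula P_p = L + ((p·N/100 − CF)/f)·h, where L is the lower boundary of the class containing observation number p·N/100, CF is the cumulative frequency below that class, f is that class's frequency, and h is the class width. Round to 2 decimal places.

N = 82; target position k = 90/100 · 82 = 73.8.
Cumulative frequencies: 12, 16, 30, 55, 72, 82.
Observation 73.8 falls in the class 25 – <30.
L = 25, CF = 72, f = 10, h = 5.
P90 = 25 + ((73.8 − 72)/10)·5 = 25 + 0.9 = 25.9.

25.90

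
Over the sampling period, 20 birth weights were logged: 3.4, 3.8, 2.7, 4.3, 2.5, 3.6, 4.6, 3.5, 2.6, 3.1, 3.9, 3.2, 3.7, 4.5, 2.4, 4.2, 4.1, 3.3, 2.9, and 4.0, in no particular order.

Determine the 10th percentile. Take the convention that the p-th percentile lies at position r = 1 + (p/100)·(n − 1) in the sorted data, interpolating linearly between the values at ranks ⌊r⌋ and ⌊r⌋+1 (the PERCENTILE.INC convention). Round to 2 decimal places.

Sorted: 2.4, 2.5, 2.6, 2.7, 2.9, 3.1, 3.2, 3.3, 3.4, 3.5, 3.6, 3.7, 3.8, 3.9, 4.0, 4.1, 4.2, 4.3, 4.5, 4.6.
n = 20.
r = 1 + (10/100)·(20 − 1) = 1 + 1.9 = 2.9.
Rank 2 is 2.5 and rank 3 is 2.6.
Interpolate: 2.5 + 0.9·(2.6 − 2.5) = 2.5 + 0.9·0.1 = 2.59.

2.59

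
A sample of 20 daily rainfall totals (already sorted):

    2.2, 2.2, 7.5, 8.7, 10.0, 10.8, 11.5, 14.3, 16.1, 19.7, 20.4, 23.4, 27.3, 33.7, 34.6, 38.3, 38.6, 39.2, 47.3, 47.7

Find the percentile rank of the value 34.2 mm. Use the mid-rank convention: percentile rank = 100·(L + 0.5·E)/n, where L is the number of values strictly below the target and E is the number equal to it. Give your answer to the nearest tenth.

Count below 34.2: L = 14; count equal: E = 0; n = 20.
Percentile rank = 100·(14 + 0.5·0)/20 = 100·14/20 = 70.

70.0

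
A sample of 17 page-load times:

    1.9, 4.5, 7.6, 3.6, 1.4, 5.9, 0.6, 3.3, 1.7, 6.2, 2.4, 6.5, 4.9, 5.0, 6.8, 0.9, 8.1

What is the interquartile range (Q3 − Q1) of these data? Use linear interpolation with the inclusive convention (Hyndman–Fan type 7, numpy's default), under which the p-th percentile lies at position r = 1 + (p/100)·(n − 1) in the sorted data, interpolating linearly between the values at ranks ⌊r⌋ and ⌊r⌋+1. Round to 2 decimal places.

Sorted: 0.6, 0.9, 1.4, 1.7, 1.9, 2.4, 3.3, 3.6, 4.5, 4.9, 5.0, 5.9, 6.2, 6.5, 6.8, 7.6, 8.1.
n = 17.
P25: r = 5 (integer) → 1.9.
P75: r = 13 (integer) → 6.2.
Difference: 6.2 − 1.9 = 4.3.

4.30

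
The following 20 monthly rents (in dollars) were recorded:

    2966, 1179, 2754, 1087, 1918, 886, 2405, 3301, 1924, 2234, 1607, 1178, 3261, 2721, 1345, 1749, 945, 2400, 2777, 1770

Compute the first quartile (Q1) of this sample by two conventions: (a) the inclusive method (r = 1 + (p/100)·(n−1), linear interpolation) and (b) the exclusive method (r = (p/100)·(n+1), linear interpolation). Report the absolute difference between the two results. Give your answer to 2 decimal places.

83.00

Sorted: 886, 945, 1087, 1178, 1179, 1345, 1607, 1749, 1770, 1918, 1924, 2234, 2400, 2405, 2721, 2754, 2777, 2966, 3261, 3301.
n = 20.
(a) r = 5.75; between ranks 5 (1179) and 6 (1345): 1303.5.
(b) r = 5.25; between ranks 5 (1179) and 6 (1345): 1220.5.
|1303.5 − 1220.5| = 83.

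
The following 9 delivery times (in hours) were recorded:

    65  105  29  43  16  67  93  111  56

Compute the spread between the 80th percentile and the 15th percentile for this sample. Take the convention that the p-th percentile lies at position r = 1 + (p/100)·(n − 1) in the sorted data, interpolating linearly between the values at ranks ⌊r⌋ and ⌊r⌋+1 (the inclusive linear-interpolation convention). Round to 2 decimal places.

Sorted: 16, 29, 43, 56, 65, 67, 93, 105, 111.
n = 9.
P15: r = 2.2; ranks 2–3 are 29, 43; interpolating gives 31.8.
P80: r = 7.4; ranks 7–8 are 93, 105; interpolating gives 97.8.
Difference: 97.8 − 31.8 = 66.

66.00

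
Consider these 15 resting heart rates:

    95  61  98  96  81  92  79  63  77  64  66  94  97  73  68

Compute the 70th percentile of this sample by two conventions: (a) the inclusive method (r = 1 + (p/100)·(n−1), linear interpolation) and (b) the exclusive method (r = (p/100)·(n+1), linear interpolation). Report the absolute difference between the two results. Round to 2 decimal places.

0.60

Sorted: 61, 63, 64, 66, 68, 73, 77, 79, 81, 92, 94, 95, 96, 97, 98.
n = 15.
(a) r = 10.8; between ranks 10 (92) and 11 (94): 93.6.
(b) r = 11.2; between ranks 11 (94) and 12 (95): 94.2.
|93.6 − 94.2| = 0.6.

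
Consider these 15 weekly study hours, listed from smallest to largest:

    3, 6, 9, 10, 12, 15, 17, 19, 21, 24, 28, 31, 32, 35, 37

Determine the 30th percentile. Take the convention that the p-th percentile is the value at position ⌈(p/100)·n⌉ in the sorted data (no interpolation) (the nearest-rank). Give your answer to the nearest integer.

n = 15.
Position = ⌈30/100 · 15⌉ = ⌈4.5⌉ = 5.
The value at rank 5 is 12.

12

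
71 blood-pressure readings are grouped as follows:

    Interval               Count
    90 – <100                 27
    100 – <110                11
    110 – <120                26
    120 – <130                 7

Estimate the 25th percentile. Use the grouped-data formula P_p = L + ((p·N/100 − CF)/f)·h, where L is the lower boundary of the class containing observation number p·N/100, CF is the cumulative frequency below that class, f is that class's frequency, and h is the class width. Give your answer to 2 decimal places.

96.57

N = 71; target position k = 25/100 · 71 = 17.75.
Cumulative frequencies: 27, 38, 64, 71.
Observation 17.75 falls in the class 90 – <100.
L = 90, CF = 0, f = 27, h = 10.
P25 = 90 + ((17.75 − 0)/27)·10 = 90 + 6.57407 = 96.5741.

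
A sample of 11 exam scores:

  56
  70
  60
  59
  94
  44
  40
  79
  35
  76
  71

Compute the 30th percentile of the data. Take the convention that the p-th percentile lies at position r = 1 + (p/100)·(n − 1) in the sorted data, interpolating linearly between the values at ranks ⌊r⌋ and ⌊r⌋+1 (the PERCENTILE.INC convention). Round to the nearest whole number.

56

Sorted: 35, 40, 44, 56, 59, 60, 70, 71, 76, 79, 94.
n = 11.
r = 1 + (30/100)·(11 − 1) = 1 + 3 = 4.
r is an integer, so P30 is the value at rank 4: 56.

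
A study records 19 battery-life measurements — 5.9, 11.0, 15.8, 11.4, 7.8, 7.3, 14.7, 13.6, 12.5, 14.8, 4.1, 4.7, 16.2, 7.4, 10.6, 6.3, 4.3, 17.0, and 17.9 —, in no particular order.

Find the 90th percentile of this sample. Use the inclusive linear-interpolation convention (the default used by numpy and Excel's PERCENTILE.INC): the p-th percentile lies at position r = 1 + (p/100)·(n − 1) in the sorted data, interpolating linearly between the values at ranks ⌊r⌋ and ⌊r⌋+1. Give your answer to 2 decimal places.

16.36

Sorted: 4.1, 4.3, 4.7, 5.9, 6.3, 7.3, 7.4, 7.8, 10.6, 11.0, 11.4, 12.5, 13.6, 14.7, 14.8, 15.8, 16.2, 17.0, 17.9.
n = 19.
r = 1 + (90/100)·(19 − 1) = 1 + 16.2 = 17.2.
Rank 17 is 16.2 and rank 18 is 17.0.
Interpolate: 16.2 + 0.2·(17.0 − 16.2) = 16.2 + 0.2·0.8 = 16.36.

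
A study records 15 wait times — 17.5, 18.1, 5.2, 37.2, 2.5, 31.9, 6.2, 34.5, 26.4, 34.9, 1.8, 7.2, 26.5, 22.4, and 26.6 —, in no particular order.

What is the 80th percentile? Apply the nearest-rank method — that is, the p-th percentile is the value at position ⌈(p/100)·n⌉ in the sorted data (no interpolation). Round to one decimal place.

31.9

Sorted: 1.8, 2.5, 5.2, 6.2, 7.2, 17.5, 18.1, 22.4, 26.4, 26.5, 26.6, 31.9, 34.5, 34.9, 37.2.
n = 15.
Position = ⌈80/100 · 15⌉ = ⌈12⌉ = 12.
The value at rank 12 is 31.9.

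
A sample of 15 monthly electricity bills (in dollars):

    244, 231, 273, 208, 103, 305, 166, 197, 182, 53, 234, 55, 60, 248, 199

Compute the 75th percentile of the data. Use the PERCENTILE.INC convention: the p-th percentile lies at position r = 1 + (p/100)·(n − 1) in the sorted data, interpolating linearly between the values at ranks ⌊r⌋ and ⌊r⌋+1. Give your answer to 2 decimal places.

239.00

Sorted: 53, 55, 60, 103, 166, 182, 197, 199, 208, 231, 234, 244, 248, 273, 305.
n = 15.
r = 1 + (75/100)·(15 − 1) = 1 + 10.5 = 11.5.
Rank 11 is 234 and rank 12 is 244.
Interpolate: 234 + 0.5·(244 − 234) = 234 + 0.5·10 = 239.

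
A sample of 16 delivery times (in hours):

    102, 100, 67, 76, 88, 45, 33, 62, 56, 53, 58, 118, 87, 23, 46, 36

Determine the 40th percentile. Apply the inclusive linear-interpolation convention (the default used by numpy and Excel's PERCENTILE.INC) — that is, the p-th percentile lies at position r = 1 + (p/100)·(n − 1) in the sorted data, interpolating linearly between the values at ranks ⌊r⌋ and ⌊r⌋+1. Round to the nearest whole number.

56

Sorted: 23, 33, 36, 45, 46, 53, 56, 58, 62, 67, 76, 87, 88, 100, 102, 118.
n = 16.
r = 1 + (40/100)·(16 − 1) = 1 + 6 = 7.
r is an integer, so P40 is the value at rank 7: 56.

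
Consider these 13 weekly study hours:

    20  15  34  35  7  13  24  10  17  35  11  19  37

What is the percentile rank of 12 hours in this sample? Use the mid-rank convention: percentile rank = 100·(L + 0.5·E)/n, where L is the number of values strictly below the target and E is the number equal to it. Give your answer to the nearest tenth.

Sorted: 7, 10, 11, 13, 15, 17, 19, 20, 24, 34, 35, 35, 37.
Count below 12: L = 3; count equal: E = 0; n = 13.
Percentile rank = 100·(3 + 0.5·0)/13 = 100·3/13 = 23.08.

23.1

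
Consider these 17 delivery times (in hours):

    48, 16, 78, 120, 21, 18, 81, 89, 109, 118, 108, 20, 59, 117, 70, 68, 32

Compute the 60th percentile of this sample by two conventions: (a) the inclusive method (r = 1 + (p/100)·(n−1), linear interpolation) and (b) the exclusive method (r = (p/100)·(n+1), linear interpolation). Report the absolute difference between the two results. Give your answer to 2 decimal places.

Sorted: 16, 18, 20, 21, 32, 48, 59, 68, 70, 78, 81, 89, 108, 109, 117, 118, 120.
n = 17.
(a) r = 10.6; between ranks 10 (78) and 11 (81): 79.8.
(b) r = 10.8; between ranks 10 (78) and 11 (81): 80.4.
|79.8 − 80.4| = 0.6.

0.60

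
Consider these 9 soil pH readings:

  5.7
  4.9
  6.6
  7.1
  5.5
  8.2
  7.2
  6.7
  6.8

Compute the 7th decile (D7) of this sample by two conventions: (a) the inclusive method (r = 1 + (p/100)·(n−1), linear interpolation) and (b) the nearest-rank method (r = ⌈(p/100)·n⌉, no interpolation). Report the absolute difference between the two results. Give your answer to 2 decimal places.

Sorted: 4.9, 5.5, 5.7, 6.6, 6.7, 6.8, 7.1, 7.2, 8.2.
n = 9.
(a) r = 6.6; between ranks 6 (6.8) and 7 (7.1): 6.98.
(b) the nearest-rank method: rank 7 → 7.1.
|6.98 − 7.1| = 0.12.

0.12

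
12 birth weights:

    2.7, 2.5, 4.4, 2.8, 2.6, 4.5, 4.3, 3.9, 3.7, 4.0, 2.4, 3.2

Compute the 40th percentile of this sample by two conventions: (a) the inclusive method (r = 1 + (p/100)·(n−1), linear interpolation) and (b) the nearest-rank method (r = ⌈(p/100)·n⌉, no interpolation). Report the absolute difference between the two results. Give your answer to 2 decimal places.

0.16

Sorted: 2.4, 2.5, 2.6, 2.7, 2.8, 3.2, 3.7, 3.9, 4.0, 4.3, 4.4, 4.5.
n = 12.
(a) r = 5.4; between ranks 5 (2.8) and 6 (3.2): 2.96.
(b) the nearest-rank method: rank 5 → 2.8.
|2.96 − 2.8| = 0.16.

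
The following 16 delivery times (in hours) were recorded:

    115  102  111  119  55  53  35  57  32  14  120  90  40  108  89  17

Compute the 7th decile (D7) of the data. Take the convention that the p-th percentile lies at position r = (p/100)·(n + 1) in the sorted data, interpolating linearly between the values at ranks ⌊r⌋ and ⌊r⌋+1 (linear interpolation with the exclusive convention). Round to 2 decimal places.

Sorted: 14, 17, 32, 35, 40, 53, 55, 57, 89, 90, 102, 108, 111, 115, 119, 120.
n = 16.
r = (70/100)·(16 + 1) = 11.9.
Rank 11 is 102 and rank 12 is 108.
Interpolate: 102 + 0.9·(108 − 102) = 102 + 0.9·6 = 107.4.

107.40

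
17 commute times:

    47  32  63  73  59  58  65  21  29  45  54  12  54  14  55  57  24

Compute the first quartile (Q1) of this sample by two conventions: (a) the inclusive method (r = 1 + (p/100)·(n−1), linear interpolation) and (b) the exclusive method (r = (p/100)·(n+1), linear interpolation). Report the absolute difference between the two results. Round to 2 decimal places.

2.50

Sorted: 12, 14, 21, 24, 29, 32, 45, 47, 54, 54, 55, 57, 58, 59, 63, 65, 73.
n = 17.
(a) r = 5 → value at rank 5 = 29.
(b) r = 4.5; between ranks 4 (24) and 5 (29): 26.5.
|29 − 26.5| = 2.5.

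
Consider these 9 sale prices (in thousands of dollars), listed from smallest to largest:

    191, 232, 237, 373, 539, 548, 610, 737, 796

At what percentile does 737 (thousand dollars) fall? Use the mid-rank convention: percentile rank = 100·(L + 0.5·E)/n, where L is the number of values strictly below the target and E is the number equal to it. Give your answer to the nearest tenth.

Count below 737: L = 7; count equal: E = 1; n = 9.
Percentile rank = 100·(7 + 0.5·1)/9 = 100·7.5/9 = 83.33.

83.3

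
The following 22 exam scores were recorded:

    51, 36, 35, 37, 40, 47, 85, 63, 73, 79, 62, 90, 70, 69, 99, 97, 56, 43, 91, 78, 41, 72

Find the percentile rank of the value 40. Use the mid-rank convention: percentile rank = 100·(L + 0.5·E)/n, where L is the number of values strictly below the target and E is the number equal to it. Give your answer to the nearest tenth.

15.9

Sorted: 35, 36, 37, 40, 41, 43, 47, 51, 56, 62, 63, 69, 70, 72, 73, 78, 79, 85, 90, 91, 97, 99.
Count below 40: L = 3; count equal: E = 1; n = 22.
Percentile rank = 100·(3 + 0.5·1)/22 = 100·3.5/22 = 15.91.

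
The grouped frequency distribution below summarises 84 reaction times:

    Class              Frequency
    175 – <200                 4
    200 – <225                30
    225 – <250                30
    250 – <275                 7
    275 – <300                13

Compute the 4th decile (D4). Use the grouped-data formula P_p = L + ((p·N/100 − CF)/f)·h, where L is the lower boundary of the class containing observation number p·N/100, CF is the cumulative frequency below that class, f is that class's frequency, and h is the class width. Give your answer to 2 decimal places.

N = 84; target position k = 40/100 · 84 = 33.6.
Cumulative frequencies: 4, 34, 64, 71, 84.
Observation 33.6 falls in the class 200 – <225.
L = 200, CF = 4, f = 30, h = 25.
P40 = 200 + ((33.6 − 4)/30)·25 = 200 + 24.6667 = 224.667.

224.67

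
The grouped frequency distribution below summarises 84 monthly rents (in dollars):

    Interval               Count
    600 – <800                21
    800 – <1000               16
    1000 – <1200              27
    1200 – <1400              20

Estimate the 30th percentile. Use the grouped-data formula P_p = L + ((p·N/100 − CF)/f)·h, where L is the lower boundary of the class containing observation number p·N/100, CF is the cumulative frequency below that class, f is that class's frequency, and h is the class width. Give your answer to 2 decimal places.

N = 84; target position k = 30/100 · 84 = 25.2.
Cumulative frequencies: 21, 37, 64, 84.
Observation 25.2 falls in the class 800 – <1000.
L = 800, CF = 21, f = 16, h = 200.
P30 = 800 + ((25.2 − 21)/16)·200 = 800 + 52.5 = 852.5.

852.50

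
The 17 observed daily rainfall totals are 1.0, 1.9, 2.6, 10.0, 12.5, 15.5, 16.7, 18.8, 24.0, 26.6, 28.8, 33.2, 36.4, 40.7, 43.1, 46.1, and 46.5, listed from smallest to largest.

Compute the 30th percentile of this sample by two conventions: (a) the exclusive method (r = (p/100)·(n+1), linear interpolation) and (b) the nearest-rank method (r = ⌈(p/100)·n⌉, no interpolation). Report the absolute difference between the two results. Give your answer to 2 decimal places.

n = 17.
(a) r = 5.4; between ranks 5 (12.5) and 6 (15.5): 13.7.
(b) the nearest-rank method: rank 6 → 15.5.
|13.7 − 15.5| = 1.8.

1.80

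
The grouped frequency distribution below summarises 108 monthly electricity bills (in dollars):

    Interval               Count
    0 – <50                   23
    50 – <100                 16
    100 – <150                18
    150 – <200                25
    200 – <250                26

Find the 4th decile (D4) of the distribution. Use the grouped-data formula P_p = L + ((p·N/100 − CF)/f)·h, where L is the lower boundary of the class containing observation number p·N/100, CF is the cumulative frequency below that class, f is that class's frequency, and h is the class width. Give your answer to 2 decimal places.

N = 108; target position k = 40/100 · 108 = 43.2.
Cumulative frequencies: 23, 39, 57, 82, 108.
Observation 43.2 falls in the class 100 – <150.
L = 100, CF = 39, f = 18, h = 50.
P40 = 100 + ((43.2 − 39)/18)·50 = 100 + 11.6667 = 111.667.

111.67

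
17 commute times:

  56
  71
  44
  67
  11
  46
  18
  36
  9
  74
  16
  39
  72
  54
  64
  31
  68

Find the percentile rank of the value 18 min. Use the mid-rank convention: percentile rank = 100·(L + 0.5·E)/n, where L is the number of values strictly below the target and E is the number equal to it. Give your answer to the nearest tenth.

Sorted: 9, 11, 16, 18, 31, 36, 39, 44, 46, 54, 56, 64, 67, 68, 71, 72, 74.
Count below 18: L = 3; count equal: E = 1; n = 17.
Percentile rank = 100·(3 + 0.5·1)/17 = 100·3.5/17 = 20.59.

20.6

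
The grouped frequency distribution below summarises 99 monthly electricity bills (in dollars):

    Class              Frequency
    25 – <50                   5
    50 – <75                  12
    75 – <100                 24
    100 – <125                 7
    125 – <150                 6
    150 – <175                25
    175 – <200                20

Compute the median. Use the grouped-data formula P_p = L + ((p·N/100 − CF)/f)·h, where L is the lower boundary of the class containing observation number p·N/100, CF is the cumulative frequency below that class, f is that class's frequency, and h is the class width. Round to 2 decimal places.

131.25

N = 99; target position k = 50/100 · 99 = 49.5.
Cumulative frequencies: 5, 17, 41, 48, 54, 79, 99.
Observation 49.5 falls in the class 125 – <150.
L = 125, CF = 48, f = 6, h = 25.
P50 = 125 + ((49.5 − 48)/6)·25 = 125 + 6.25 = 131.25.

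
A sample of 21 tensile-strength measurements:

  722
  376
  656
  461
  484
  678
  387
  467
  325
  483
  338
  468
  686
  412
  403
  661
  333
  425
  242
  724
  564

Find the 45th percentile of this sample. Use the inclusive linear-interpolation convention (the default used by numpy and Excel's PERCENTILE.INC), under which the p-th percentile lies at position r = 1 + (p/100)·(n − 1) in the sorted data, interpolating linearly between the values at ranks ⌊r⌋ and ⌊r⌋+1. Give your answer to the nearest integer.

Sorted: 242, 325, 333, 338, 376, 387, 403, 412, 425, 461, 467, 468, 483, 484, 564, 656, 661, 678, 686, 722, 724.
n = 21.
r = 1 + (45/100)·(21 − 1) = 1 + 9 = 10.
r is an integer, so P45 is the value at rank 10: 461.

461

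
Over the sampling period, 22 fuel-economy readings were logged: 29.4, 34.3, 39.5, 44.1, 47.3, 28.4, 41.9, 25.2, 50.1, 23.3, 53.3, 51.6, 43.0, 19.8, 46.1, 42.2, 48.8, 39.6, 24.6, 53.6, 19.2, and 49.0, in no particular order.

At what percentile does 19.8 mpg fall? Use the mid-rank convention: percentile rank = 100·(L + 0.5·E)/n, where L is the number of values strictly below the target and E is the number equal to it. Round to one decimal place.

Sorted: 19.2, 19.8, 23.3, 24.6, 25.2, 28.4, 29.4, 34.3, 39.5, 39.6, 41.9, 42.2, 43.0, 44.1, 46.1, 47.3, 48.8, 49.0, 50.1, 51.6, 53.3, 53.6.
Count below 19.8: L = 1; count equal: E = 1; n = 22.
Percentile rank = 100·(1 + 0.5·1)/22 = 100·1.5/22 = 6.818.

6.8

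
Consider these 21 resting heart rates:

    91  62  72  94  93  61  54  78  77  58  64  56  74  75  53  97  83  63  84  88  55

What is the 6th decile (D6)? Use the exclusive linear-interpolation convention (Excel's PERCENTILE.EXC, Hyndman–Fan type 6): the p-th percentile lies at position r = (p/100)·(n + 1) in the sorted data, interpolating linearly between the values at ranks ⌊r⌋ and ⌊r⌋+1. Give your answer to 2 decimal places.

Sorted: 53, 54, 55, 56, 58, 61, 62, 63, 64, 72, 74, 75, 77, 78, 83, 84, 88, 91, 93, 94, 97.
n = 21.
r = (60/100)·(21 + 1) = 13.2.
Rank 13 is 77 and rank 14 is 78.
Interpolate: 77 + 0.2·(78 − 77) = 77 + 0.2·1 = 77.2.

77.20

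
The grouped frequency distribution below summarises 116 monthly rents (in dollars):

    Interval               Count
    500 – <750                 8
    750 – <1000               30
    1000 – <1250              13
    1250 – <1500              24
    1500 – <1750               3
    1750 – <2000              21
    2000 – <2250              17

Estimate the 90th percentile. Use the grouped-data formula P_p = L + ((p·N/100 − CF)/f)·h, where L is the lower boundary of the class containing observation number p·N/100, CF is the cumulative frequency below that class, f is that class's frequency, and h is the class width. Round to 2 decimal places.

2079.41

N = 116; target position k = 90/100 · 116 = 104.4.
Cumulative frequencies: 8, 38, 51, 75, 78, 99, 116.
Observation 104.4 falls in the class 2000 – <2250.
L = 2000, CF = 99, f = 17, h = 250.
P90 = 2000 + ((104.4 − 99)/17)·250 = 2000 + 79.4118 = 2079.41.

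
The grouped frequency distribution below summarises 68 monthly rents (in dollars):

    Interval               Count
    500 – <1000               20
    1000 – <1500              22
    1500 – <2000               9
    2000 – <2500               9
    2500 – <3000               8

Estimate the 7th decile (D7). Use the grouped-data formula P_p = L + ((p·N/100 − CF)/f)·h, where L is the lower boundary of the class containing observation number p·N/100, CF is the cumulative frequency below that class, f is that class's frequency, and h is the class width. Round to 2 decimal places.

1811.11

N = 68; target position k = 70/100 · 68 = 47.6.
Cumulative frequencies: 20, 42, 51, 60, 68.
Observation 47.6 falls in the class 1500 – <2000.
L = 1500, CF = 42, f = 9, h = 500.
P70 = 1500 + ((47.6 − 42)/9)·500 = 1500 + 311.111 = 1811.11.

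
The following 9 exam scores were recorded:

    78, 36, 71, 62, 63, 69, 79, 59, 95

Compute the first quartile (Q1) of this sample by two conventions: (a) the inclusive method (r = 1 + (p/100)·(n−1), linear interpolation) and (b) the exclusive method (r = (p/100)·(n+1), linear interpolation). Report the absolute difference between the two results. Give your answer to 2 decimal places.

1.50

Sorted: 36, 59, 62, 63, 69, 71, 78, 79, 95.
n = 9.
(a) r = 3 → value at rank 3 = 62.
(b) r = 2.5; between ranks 2 (59) and 3 (62): 60.5.
|62 − 60.5| = 1.5.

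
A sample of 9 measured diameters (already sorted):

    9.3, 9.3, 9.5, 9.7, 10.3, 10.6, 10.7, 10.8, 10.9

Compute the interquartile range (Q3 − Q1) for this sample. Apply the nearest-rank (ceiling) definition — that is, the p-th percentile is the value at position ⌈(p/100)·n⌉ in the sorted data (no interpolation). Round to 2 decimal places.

1.20

n = 9.
P25: rank ⌈25/100·9⌉ = 3 → 9.5.
P75: rank ⌈75/100·9⌉ = 7 → 10.7.
Difference: 10.7 − 9.5 = 1.2.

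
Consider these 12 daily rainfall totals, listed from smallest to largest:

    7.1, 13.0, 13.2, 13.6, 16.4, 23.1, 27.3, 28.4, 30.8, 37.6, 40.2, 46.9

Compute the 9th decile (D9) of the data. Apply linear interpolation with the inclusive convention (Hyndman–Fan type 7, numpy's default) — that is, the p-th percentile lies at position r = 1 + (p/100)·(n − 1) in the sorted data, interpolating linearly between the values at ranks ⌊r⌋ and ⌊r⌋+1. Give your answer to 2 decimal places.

n = 12.
r = 1 + (90/100)·(12 − 1) = 1 + 9.9 = 10.9.
Rank 10 is 37.6 and rank 11 is 40.2.
Interpolate: 37.6 + 0.9·(40.2 − 37.6) = 37.6 + 0.9·2.6 = 39.94.

39.94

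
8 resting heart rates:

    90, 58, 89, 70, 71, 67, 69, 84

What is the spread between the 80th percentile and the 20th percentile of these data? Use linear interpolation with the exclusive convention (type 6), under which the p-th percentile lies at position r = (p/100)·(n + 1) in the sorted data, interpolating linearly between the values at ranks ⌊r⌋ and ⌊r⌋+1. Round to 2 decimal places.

24.00

Sorted: 58, 67, 69, 70, 71, 84, 89, 90.
n = 8.
P20: r = 1.8; ranks 1–2 are 58, 67; interpolating gives 65.2.
P80: r = 7.2; ranks 7–8 are 89, 90; interpolating gives 89.2.
Difference: 89.2 − 65.2 = 24.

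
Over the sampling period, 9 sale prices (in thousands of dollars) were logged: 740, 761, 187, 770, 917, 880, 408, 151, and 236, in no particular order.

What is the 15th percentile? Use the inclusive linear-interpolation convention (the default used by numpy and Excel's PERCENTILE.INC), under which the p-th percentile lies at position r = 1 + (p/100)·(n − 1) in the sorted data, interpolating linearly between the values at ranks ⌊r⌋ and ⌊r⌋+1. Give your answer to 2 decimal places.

196.80

Sorted: 151, 187, 236, 408, 740, 761, 770, 880, 917.
n = 9.
r = 1 + (15/100)·(9 − 1) = 1 + 1.2 = 2.2.
Rank 2 is 187 and rank 3 is 236.
Interpolate: 187 + 0.2·(236 − 187) = 187 + 0.2·49 = 196.8.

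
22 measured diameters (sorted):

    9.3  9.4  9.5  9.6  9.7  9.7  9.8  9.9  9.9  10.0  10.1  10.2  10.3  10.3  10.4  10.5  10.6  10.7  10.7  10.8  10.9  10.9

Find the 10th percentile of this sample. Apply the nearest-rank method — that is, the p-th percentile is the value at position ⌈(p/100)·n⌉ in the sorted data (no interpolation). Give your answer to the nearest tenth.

9.5

n = 22.
Position = ⌈10/100 · 22⌉ = ⌈2.2⌉ = 3.
The value at rank 3 is 9.5.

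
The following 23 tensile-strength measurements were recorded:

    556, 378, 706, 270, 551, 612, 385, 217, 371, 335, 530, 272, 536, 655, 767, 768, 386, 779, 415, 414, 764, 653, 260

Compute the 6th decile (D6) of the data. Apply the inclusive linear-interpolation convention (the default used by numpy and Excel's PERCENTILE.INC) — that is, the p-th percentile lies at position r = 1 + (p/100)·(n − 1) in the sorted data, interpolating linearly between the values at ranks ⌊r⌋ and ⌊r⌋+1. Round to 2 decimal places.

552.00

Sorted: 217, 260, 270, 272, 335, 371, 378, 385, 386, 414, 415, 530, 536, 551, 556, 612, 653, 655, 706, 764, 767, 768, 779.
n = 23.
r = 1 + (60/100)·(23 − 1) = 1 + 13.2 = 14.2.
Rank 14 is 551 and rank 15 is 556.
Interpolate: 551 + 0.2·(556 − 551) = 551 + 0.2·5 = 552.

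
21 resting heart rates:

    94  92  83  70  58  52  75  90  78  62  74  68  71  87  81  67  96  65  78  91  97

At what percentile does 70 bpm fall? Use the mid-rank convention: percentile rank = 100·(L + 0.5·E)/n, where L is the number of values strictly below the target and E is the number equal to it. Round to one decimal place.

Sorted: 52, 58, 62, 65, 67, 68, 70, 71, 74, 75, 78, 78, 81, 83, 87, 90, 91, 92, 94, 96, 97.
Count below 70: L = 6; count equal: E = 1; n = 21.
Percentile rank = 100·(6 + 0.5·1)/21 = 100·6.5/21 = 30.95.

31.0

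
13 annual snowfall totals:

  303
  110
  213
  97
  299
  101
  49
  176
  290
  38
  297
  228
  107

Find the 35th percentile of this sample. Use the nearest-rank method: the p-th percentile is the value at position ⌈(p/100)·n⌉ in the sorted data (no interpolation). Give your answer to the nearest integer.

107

Sorted: 38, 49, 97, 101, 107, 110, 176, 213, 228, 290, 297, 299, 303.
n = 13.
Position = ⌈35/100 · 13⌉ = ⌈4.55⌉ = 5.
The value at rank 5 is 107.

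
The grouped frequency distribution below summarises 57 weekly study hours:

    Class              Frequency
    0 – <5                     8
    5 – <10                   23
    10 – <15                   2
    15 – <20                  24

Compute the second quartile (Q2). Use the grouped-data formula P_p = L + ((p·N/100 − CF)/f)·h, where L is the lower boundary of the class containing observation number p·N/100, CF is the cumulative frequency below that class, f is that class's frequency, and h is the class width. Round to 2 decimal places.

9.46

N = 57; target position k = 50/100 · 57 = 28.5.
Cumulative frequencies: 8, 31, 33, 57.
Observation 28.5 falls in the class 5 – <10.
L = 5, CF = 8, f = 23, h = 5.
P50 = 5 + ((28.5 − 8)/23)·5 = 5 + 4.45652 = 9.45652.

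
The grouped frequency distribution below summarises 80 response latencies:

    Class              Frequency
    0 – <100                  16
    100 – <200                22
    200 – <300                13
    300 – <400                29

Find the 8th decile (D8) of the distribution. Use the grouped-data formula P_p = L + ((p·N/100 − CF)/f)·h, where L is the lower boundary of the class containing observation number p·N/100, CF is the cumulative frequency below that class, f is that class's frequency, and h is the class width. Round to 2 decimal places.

344.83

N = 80; target position k = 80/100 · 80 = 64.
Cumulative frequencies: 16, 38, 51, 80.
Observation 64 falls in the class 300 – <400.
L = 300, CF = 51, f = 29, h = 100.
P80 = 300 + ((64 − 51)/29)·100 = 300 + 44.8276 = 344.828.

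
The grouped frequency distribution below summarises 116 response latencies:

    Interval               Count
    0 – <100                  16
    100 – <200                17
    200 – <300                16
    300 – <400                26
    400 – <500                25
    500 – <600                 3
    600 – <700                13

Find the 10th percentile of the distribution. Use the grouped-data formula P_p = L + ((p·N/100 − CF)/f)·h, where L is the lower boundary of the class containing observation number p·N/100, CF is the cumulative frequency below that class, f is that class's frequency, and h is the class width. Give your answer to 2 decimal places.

N = 116; target position k = 10/100 · 116 = 11.6.
Cumulative frequencies: 16, 33, 49, 75, 100, 103, 116.
Observation 11.6 falls in the class 0 – <100.
L = 0, CF = 0, f = 16, h = 100.
P10 = 0 + ((11.6 − 0)/16)·100 = 0 + 72.5 = 72.5.

72.50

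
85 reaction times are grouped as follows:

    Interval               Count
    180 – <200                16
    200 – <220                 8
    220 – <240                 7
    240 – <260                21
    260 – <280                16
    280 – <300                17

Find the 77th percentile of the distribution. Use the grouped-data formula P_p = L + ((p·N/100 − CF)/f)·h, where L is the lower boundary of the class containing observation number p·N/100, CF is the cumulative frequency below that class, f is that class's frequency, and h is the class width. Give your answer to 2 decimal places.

276.81

N = 85; target position k = 77/100 · 85 = 65.45.
Cumulative frequencies: 16, 24, 31, 52, 68, 85.
Observation 65.45 falls in the class 260 – <280.
L = 260, CF = 52, f = 16, h = 20.
P77 = 260 + ((65.45 − 52)/16)·20 = 260 + 16.8125 = 276.812.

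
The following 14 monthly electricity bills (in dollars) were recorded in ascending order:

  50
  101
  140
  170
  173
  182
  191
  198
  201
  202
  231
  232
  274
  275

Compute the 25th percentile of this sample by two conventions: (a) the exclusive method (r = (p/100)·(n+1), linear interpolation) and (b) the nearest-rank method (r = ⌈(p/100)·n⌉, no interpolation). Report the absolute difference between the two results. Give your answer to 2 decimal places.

n = 14.
(a) r = 3.75; between ranks 3 (140) and 4 (170): 162.5.
(b) the nearest-rank method: rank 4 → 170.
|162.5 − 170| = 7.5.

7.50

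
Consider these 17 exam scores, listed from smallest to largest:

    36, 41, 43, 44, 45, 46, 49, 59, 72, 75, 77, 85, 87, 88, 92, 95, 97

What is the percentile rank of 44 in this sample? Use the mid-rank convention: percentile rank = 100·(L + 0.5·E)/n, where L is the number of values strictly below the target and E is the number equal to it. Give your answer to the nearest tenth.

Count below 44: L = 3; count equal: E = 1; n = 17.
Percentile rank = 100·(3 + 0.5·1)/17 = 100·3.5/17 = 20.59.

20.6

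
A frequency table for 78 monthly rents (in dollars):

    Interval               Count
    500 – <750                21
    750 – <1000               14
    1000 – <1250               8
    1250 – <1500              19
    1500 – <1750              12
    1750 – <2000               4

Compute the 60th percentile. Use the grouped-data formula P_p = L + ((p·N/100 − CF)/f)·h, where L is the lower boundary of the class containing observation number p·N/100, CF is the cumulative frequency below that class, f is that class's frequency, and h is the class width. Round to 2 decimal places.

1300.00

N = 78; target position k = 60/100 · 78 = 46.8.
Cumulative frequencies: 21, 35, 43, 62, 74, 78.
Observation 46.8 falls in the class 1250 – <1500.
L = 1250, CF = 43, f = 19, h = 250.
P60 = 1250 + ((46.8 − 43)/19)·250 = 1250 + 50 = 1300.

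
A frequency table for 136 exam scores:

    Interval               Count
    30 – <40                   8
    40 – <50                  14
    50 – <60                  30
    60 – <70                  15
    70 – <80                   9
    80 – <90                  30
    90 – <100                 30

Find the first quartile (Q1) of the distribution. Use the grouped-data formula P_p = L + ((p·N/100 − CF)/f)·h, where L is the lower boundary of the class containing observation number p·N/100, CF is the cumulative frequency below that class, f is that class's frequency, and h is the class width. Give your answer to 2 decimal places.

N = 136; target position k = 25/100 · 136 = 34.
Cumulative frequencies: 8, 22, 52, 67, 76, 106, 136.
Observation 34 falls in the class 50 – <60.
L = 50, CF = 22, f = 30, h = 10.
P25 = 50 + ((34 − 22)/30)·10 = 50 + 4 = 54.

54.00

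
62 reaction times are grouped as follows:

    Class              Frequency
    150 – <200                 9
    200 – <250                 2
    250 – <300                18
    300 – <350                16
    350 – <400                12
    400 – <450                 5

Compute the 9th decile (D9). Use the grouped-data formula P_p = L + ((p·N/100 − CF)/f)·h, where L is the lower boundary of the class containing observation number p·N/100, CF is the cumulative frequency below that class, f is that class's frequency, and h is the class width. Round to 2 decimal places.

395.00

N = 62; target position k = 90/100 · 62 = 55.8.
Cumulative frequencies: 9, 11, 29, 45, 57, 62.
Observation 55.8 falls in the class 350 – <400.
L = 350, CF = 45, f = 12, h = 50.
P90 = 350 + ((55.8 − 45)/12)·50 = 350 + 45 = 395.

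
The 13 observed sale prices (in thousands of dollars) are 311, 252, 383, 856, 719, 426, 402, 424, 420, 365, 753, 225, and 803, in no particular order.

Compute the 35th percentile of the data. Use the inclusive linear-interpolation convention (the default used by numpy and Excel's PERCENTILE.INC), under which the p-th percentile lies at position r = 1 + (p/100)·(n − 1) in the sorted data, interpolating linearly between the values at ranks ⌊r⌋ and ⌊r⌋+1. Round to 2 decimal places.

386.80

Sorted: 225, 252, 311, 365, 383, 402, 420, 424, 426, 719, 753, 803, 856.
n = 13.
r = 1 + (35/100)·(13 − 1) = 1 + 4.2 = 5.2.
Rank 5 is 383 and rank 6 is 402.
Interpolate: 383 + 0.2·(402 − 383) = 383 + 0.2·19 = 386.8.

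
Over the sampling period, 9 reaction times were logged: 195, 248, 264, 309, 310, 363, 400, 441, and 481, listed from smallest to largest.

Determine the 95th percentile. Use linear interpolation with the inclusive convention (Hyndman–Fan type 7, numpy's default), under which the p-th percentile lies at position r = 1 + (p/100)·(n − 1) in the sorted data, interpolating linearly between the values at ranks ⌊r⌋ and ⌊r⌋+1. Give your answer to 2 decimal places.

n = 9.
r = 1 + (95/100)·(9 − 1) = 1 + 7.6 = 8.6.
Rank 8 is 441 and rank 9 is 481.
Interpolate: 441 + 0.6·(481 − 441) = 441 + 0.6·40 = 465.

465.00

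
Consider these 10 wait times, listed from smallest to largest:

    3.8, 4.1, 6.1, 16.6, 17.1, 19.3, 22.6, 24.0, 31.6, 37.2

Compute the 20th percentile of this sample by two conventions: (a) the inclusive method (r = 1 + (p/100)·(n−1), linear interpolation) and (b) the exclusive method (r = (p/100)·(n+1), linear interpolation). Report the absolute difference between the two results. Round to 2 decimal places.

n = 10.
(a) r = 2.8; between ranks 2 (4.1) and 3 (6.1): 5.7.
(b) r = 2.2; between ranks 2 (4.1) and 3 (6.1): 4.5.
|5.7 − 4.5| = 1.2.

1.20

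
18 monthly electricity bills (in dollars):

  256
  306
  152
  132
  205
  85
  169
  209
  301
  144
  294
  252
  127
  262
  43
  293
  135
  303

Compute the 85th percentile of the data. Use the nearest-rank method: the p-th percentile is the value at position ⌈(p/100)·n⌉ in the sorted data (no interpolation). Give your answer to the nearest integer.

301

Sorted: 43, 85, 127, 132, 135, 144, 152, 169, 205, 209, 252, 256, 262, 293, 294, 301, 303, 306.
n = 18.
Position = ⌈85/100 · 18⌉ = ⌈15.3⌉ = 16.
The value at rank 16 is 301.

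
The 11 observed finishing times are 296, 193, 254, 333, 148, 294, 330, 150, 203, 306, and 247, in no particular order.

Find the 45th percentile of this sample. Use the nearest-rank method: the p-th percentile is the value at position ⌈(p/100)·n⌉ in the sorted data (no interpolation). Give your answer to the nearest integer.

Sorted: 148, 150, 193, 203, 247, 254, 294, 296, 306, 330, 333.
n = 11.
Position = ⌈45/100 · 11⌉ = ⌈4.95⌉ = 5.
The value at rank 5 is 247.

247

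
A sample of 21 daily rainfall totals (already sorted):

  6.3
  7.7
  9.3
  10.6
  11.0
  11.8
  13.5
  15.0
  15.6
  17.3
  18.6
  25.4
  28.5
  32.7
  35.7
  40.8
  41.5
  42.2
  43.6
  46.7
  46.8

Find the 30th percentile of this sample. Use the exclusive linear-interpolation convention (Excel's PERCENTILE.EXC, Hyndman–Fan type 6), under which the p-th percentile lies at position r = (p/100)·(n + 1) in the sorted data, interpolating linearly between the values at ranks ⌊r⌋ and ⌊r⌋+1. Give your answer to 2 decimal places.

n = 21.
r = (30/100)·(21 + 1) = 6.6.
Rank 6 is 11.8 and rank 7 is 13.5.
Interpolate: 11.8 + 0.6·(13.5 − 11.8) = 11.8 + 0.6·1.7 = 12.82.

12.82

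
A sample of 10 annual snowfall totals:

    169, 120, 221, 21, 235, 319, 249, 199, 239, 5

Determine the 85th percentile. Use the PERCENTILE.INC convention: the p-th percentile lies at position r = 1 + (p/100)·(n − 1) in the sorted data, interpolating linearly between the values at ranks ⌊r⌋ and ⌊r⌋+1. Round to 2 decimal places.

245.50

Sorted: 5, 21, 120, 169, 199, 221, 235, 239, 249, 319.
n = 10.
r = 1 + (85/100)·(10 − 1) = 1 + 7.65 = 8.65.
Rank 8 is 239 and rank 9 is 249.
Interpolate: 239 + 0.65·(249 − 239) = 239 + 0.65·10 = 245.5.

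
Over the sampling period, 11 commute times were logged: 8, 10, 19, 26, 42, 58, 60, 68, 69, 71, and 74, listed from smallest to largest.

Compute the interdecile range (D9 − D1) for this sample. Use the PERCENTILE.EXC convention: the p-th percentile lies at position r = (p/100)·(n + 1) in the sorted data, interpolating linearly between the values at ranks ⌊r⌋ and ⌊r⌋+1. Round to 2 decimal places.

n = 11.
P10: r = 1.2; ranks 1–2 are 8, 10; interpolating gives 8.4.
P90: r = 10.8; ranks 10–11 are 71, 74; interpolating gives 73.4.
Difference: 73.4 − 8.4 = 65.

65.00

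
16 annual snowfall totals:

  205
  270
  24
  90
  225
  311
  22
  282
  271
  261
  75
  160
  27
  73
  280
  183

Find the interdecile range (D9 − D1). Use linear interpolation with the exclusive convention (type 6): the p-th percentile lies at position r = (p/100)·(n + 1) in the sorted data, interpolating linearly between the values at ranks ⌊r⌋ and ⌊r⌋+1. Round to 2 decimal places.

Sorted: 22, 24, 27, 73, 75, 90, 160, 183, 205, 225, 261, 270, 271, 280, 282, 311.
n = 16.
P10: r = 1.7; ranks 1–2 are 22, 24; interpolating gives 23.4.
P90: r = 15.3; ranks 15–16 are 282, 311; interpolating gives 290.7.
Difference: 290.7 − 23.4 = 267.3.

267.30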